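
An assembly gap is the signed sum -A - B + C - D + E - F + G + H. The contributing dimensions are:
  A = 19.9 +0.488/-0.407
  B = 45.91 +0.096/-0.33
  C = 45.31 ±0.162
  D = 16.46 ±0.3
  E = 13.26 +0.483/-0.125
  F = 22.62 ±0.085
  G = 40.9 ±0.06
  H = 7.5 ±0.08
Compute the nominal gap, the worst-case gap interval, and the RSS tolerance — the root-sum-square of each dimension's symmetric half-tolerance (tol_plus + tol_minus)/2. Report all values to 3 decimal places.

nominal=2.080 wc=[0.684,3.987] rss=0.687

Stack each dimension's contribution:
  -A: nom -19.900 → Σnom=-19.900; wc +0.407/-0.488 → slack +0.407/-0.488; half-tol=0.448, Σhalf²=0.200256
  -B: nom -45.910 → Σnom=-65.810; wc +0.330/-0.096 → slack +0.737/-0.584; half-tol=0.213, Σhalf²=0.245625
  +C: nom +45.310 → Σnom=-20.500; wc +0.162/-0.162 → slack +0.899/-0.746; half-tol=0.162, Σhalf²=0.271869
  -D: nom -16.460 → Σnom=-36.960; wc +0.300/-0.300 → slack +1.199/-1.046; half-tol=0.300, Σhalf²=0.361869
  +E: nom +13.260 → Σnom=-23.700; wc +0.483/-0.125 → slack +1.682/-1.171; half-tol=0.304, Σhalf²=0.454285
  -F: nom -22.620 → Σnom=-46.320; wc +0.085/-0.085 → slack +1.767/-1.256; half-tol=0.085, Σhalf²=0.461510
  +G: nom +40.900 → Σnom=-5.420; wc +0.060/-0.060 → slack +1.827/-1.316; half-tol=0.060, Σhalf²=0.465110
  +H: nom +7.500 → Σnom=2.080; wc +0.080/-0.080 → slack +1.907/-1.396; half-tol=0.080, Σhalf²=0.471510
Nominal = 2.080. Worst-case = [2.080 - 1.396, 2.080 + 1.907] = [0.684, 3.987]. RSS = √0.471510 = 0.687.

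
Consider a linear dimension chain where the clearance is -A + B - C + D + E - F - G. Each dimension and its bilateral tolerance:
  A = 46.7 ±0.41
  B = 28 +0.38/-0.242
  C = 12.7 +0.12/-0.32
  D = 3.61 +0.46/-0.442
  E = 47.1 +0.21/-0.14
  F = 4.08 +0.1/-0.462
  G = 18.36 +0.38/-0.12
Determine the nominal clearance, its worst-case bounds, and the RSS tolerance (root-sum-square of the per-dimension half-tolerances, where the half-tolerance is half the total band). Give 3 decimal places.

nominal=-3.130 wc=[-4.964,-0.768] rss=0.830

Stack each dimension's contribution:
  -A: nom -46.700 → Σnom=-46.700; wc +0.410/-0.410 → slack +0.410/-0.410; half-tol=0.410, Σhalf²=0.168100
  +B: nom +28.000 → Σnom=-18.700; wc +0.380/-0.242 → slack +0.790/-0.652; half-tol=0.311, Σhalf²=0.264821
  -C: nom -12.700 → Σnom=-31.400; wc +0.320/-0.120 → slack +1.110/-0.772; half-tol=0.220, Σhalf²=0.313221
  +D: nom +3.610 → Σnom=-27.790; wc +0.460/-0.442 → slack +1.570/-1.214; half-tol=0.451, Σhalf²=0.516622
  +E: nom +47.100 → Σnom=19.310; wc +0.210/-0.140 → slack +1.780/-1.354; half-tol=0.175, Σhalf²=0.547247
  -F: nom -4.080 → Σnom=15.230; wc +0.462/-0.100 → slack +2.242/-1.454; half-tol=0.281, Σhalf²=0.626208
  -G: nom -18.360 → Σnom=-3.130; wc +0.120/-0.380 → slack +2.362/-1.834; half-tol=0.250, Σhalf²=0.688708
Nominal = -3.130. Worst-case = [-3.130 - 1.834, -3.130 + 2.362] = [-4.964, -0.768]. RSS = √0.688708 = 0.830.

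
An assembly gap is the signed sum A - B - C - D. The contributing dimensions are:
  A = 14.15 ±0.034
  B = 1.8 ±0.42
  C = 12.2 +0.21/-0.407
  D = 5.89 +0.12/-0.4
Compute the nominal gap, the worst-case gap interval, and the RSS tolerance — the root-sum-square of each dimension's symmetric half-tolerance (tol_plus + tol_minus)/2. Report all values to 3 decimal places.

nominal=-5.740 wc=[-6.524,-4.479] rss=0.583

Stack each dimension's contribution:
  +A: nom +14.150 → Σnom=14.150; wc +0.034/-0.034 → slack +0.034/-0.034; half-tol=0.034, Σhalf²=0.001156
  -B: nom -1.800 → Σnom=12.350; wc +0.420/-0.420 → slack +0.454/-0.454; half-tol=0.420, Σhalf²=0.177556
  -C: nom -12.200 → Σnom=0.150; wc +0.407/-0.210 → slack +0.861/-0.664; half-tol=0.308, Σhalf²=0.272728
  -D: nom -5.890 → Σnom=-5.740; wc +0.400/-0.120 → slack +1.261/-0.784; half-tol=0.260, Σhalf²=0.340328
Nominal = -5.740. Worst-case = [-5.740 - 0.784, -5.740 + 1.261] = [-6.524, -4.479]. RSS = √0.340328 = 0.583.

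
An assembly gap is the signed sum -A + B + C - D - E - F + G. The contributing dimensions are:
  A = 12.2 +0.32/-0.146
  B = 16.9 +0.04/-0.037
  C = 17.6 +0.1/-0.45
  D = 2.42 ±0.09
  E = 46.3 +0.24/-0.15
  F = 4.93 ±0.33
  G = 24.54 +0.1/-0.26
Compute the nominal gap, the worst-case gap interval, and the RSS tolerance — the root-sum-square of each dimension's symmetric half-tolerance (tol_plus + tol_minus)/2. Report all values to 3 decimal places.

nominal=-6.810 wc=[-8.537,-5.854] rss=0.565

Stack each dimension's contribution:
  -A: nom -12.200 → Σnom=-12.200; wc +0.146/-0.320 → slack +0.146/-0.320; half-tol=0.233, Σhalf²=0.054289
  +B: nom +16.900 → Σnom=4.700; wc +0.040/-0.037 → slack +0.186/-0.357; half-tol=0.038, Σhalf²=0.055771
  +C: nom +17.600 → Σnom=22.300; wc +0.100/-0.450 → slack +0.286/-0.807; half-tol=0.275, Σhalf²=0.131396
  -D: nom -2.420 → Σnom=19.880; wc +0.090/-0.090 → slack +0.376/-0.897; half-tol=0.090, Σhalf²=0.139496
  -E: nom -46.300 → Σnom=-26.420; wc +0.150/-0.240 → slack +0.526/-1.137; half-tol=0.195, Σhalf²=0.177521
  -F: nom -4.930 → Σnom=-31.350; wc +0.330/-0.330 → slack +0.856/-1.467; half-tol=0.330, Σhalf²=0.286421
  +G: nom +24.540 → Σnom=-6.810; wc +0.100/-0.260 → slack +0.956/-1.727; half-tol=0.180, Σhalf²=0.318821
Nominal = -6.810. Worst-case = [-6.810 - 1.727, -6.810 + 0.956] = [-8.537, -5.854]. RSS = √0.318821 = 0.565.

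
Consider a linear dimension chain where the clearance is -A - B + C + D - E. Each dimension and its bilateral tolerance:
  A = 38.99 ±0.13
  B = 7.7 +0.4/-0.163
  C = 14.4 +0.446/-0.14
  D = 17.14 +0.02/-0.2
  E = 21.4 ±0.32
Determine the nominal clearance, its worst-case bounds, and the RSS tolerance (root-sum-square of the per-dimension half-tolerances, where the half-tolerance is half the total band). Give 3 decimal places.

nominal=-36.550 wc=[-37.740,-35.471] rss=0.545

Stack each dimension's contribution:
  -A: nom -38.990 → Σnom=-38.990; wc +0.130/-0.130 → slack +0.130/-0.130; half-tol=0.130, Σhalf²=0.016900
  -B: nom -7.700 → Σnom=-46.690; wc +0.163/-0.400 → slack +0.293/-0.530; half-tol=0.282, Σhalf²=0.096142
  +C: nom +14.400 → Σnom=-32.290; wc +0.446/-0.140 → slack +0.739/-0.670; half-tol=0.293, Σhalf²=0.181991
  +D: nom +17.140 → Σnom=-15.150; wc +0.020/-0.200 → slack +0.759/-0.870; half-tol=0.110, Σhalf²=0.194091
  -E: nom -21.400 → Σnom=-36.550; wc +0.320/-0.320 → slack +1.079/-1.190; half-tol=0.320, Σhalf²=0.296491
Nominal = -36.550. Worst-case = [-36.550 - 1.190, -36.550 + 1.079] = [-37.740, -35.471]. RSS = √0.296491 = 0.545.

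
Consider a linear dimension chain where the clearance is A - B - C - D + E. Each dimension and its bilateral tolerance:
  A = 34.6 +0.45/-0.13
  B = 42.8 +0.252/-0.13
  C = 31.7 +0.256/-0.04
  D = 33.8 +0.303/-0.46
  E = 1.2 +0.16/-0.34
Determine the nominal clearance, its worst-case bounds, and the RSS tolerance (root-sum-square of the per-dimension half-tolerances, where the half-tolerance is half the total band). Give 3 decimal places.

Stack each dimension's contribution:
  +A: nom +34.600 → Σnom=34.600; wc +0.450/-0.130 → slack +0.450/-0.130; half-tol=0.290, Σhalf²=0.084100
  -B: nom -42.800 → Σnom=-8.200; wc +0.130/-0.252 → slack +0.580/-0.382; half-tol=0.191, Σhalf²=0.120581
  -C: nom -31.700 → Σnom=-39.900; wc +0.040/-0.256 → slack +0.620/-0.638; half-tol=0.148, Σhalf²=0.142485
  -D: nom -33.800 → Σnom=-73.700; wc +0.460/-0.303 → slack +1.080/-0.941; half-tol=0.382, Σhalf²=0.288027
  +E: nom +1.200 → Σnom=-72.500; wc +0.160/-0.340 → slack +1.240/-1.281; half-tol=0.250, Σhalf²=0.350527
Nominal = -72.500. Worst-case = [-72.500 - 1.281, -72.500 + 1.240] = [-73.781, -71.260]. RSS = √0.350527 = 0.592.

nominal=-72.500 wc=[-73.781,-71.260] rss=0.592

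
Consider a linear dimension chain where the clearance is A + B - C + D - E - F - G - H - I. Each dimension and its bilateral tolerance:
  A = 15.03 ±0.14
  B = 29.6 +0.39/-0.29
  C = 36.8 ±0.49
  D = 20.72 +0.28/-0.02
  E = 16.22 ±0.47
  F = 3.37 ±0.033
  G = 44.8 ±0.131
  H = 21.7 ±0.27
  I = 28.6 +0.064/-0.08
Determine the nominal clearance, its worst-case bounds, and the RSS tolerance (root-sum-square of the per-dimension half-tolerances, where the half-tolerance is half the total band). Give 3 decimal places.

nominal=-86.140 wc=[-88.048,-83.856] rss=0.846

Stack each dimension's contribution:
  +A: nom +15.030 → Σnom=15.030; wc +0.140/-0.140 → slack +0.140/-0.140; half-tol=0.140, Σhalf²=0.019600
  +B: nom +29.600 → Σnom=44.630; wc +0.390/-0.290 → slack +0.530/-0.430; half-tol=0.340, Σhalf²=0.135200
  -C: nom -36.800 → Σnom=7.830; wc +0.490/-0.490 → slack +1.020/-0.920; half-tol=0.490, Σhalf²=0.375300
  +D: nom +20.720 → Σnom=28.550; wc +0.280/-0.020 → slack +1.300/-0.940; half-tol=0.150, Σhalf²=0.397800
  -E: nom -16.220 → Σnom=12.330; wc +0.470/-0.470 → slack +1.770/-1.410; half-tol=0.470, Σhalf²=0.618700
  -F: nom -3.370 → Σnom=8.960; wc +0.033/-0.033 → slack +1.803/-1.443; half-tol=0.033, Σhalf²=0.619789
  -G: nom -44.800 → Σnom=-35.840; wc +0.131/-0.131 → slack +1.934/-1.574; half-tol=0.131, Σhalf²=0.636950
  -H: nom -21.700 → Σnom=-57.540; wc +0.270/-0.270 → slack +2.204/-1.844; half-tol=0.270, Σhalf²=0.709850
  -I: nom -28.600 → Σnom=-86.140; wc +0.080/-0.064 → slack +2.284/-1.908; half-tol=0.072, Σhalf²=0.715034
Nominal = -86.140. Worst-case = [-86.140 - 1.908, -86.140 + 2.284] = [-88.048, -83.856]. RSS = √0.715034 = 0.846.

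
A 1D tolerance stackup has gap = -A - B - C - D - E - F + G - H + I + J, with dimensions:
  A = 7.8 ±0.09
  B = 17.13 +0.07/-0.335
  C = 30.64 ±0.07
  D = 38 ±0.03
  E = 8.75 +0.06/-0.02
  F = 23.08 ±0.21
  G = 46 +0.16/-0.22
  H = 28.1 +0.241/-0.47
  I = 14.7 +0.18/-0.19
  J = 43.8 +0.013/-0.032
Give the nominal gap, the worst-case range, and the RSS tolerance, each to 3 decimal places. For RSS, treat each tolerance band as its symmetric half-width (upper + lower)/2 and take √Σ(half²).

Stack each dimension's contribution:
  -A: nom -7.800 → Σnom=-7.800; wc +0.090/-0.090 → slack +0.090/-0.090; half-tol=0.090, Σhalf²=0.008100
  -B: nom -17.130 → Σnom=-24.930; wc +0.335/-0.070 → slack +0.425/-0.160; half-tol=0.203, Σhalf²=0.049106
  -C: nom -30.640 → Σnom=-55.570; wc +0.070/-0.070 → slack +0.495/-0.230; half-tol=0.070, Σhalf²=0.054006
  -D: nom -38.000 → Σnom=-93.570; wc +0.030/-0.030 → slack +0.525/-0.260; half-tol=0.030, Σhalf²=0.054906
  -E: nom -8.750 → Σnom=-102.320; wc +0.020/-0.060 → slack +0.545/-0.320; half-tol=0.040, Σhalf²=0.056506
  -F: nom -23.080 → Σnom=-125.400; wc +0.210/-0.210 → slack +0.755/-0.530; half-tol=0.210, Σhalf²=0.100606
  +G: nom +46.000 → Σnom=-79.400; wc +0.160/-0.220 → slack +0.915/-0.750; half-tol=0.190, Σhalf²=0.136706
  -H: nom -28.100 → Σnom=-107.500; wc +0.470/-0.241 → slack +1.385/-0.991; half-tol=0.355, Σhalf²=0.263087
  +I: nom +14.700 → Σnom=-92.800; wc +0.180/-0.190 → slack +1.565/-1.181; half-tol=0.185, Σhalf²=0.297312
  +J: nom +43.800 → Σnom=-49.000; wc +0.013/-0.032 → slack +1.578/-1.213; half-tol=0.022, Σhalf²=0.297818
Nominal = -49.000. Worst-case = [-49.000 - 1.213, -49.000 + 1.578] = [-50.213, -47.422]. RSS = √0.297818 = 0.546.

nominal=-49.000 wc=[-50.213,-47.422] rss=0.546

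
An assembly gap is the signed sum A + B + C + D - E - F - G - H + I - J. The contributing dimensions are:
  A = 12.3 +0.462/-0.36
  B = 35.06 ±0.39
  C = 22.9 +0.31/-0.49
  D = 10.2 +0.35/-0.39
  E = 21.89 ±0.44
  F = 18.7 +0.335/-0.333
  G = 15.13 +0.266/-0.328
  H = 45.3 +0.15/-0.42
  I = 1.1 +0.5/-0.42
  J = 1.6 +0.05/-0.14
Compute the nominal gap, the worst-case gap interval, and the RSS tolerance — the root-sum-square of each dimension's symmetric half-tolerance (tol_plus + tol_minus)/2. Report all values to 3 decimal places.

nominal=-21.060 wc=[-24.351,-17.387] rss=1.146

Stack each dimension's contribution:
  +A: nom +12.300 → Σnom=12.300; wc +0.462/-0.360 → slack +0.462/-0.360; half-tol=0.411, Σhalf²=0.168921
  +B: nom +35.060 → Σnom=47.360; wc +0.390/-0.390 → slack +0.852/-0.750; half-tol=0.390, Σhalf²=0.321021
  +C: nom +22.900 → Σnom=70.260; wc +0.310/-0.490 → slack +1.162/-1.240; half-tol=0.400, Σhalf²=0.481021
  +D: nom +10.200 → Σnom=80.460; wc +0.350/-0.390 → slack +1.512/-1.630; half-tol=0.370, Σhalf²=0.617921
  -E: nom -21.890 → Σnom=58.570; wc +0.440/-0.440 → slack +1.952/-2.070; half-tol=0.440, Σhalf²=0.811521
  -F: nom -18.700 → Σnom=39.870; wc +0.333/-0.335 → slack +2.285/-2.405; half-tol=0.334, Σhalf²=0.923077
  -G: nom -15.130 → Σnom=24.740; wc +0.328/-0.266 → slack +2.613/-2.671; half-tol=0.297, Σhalf²=1.011286
  -H: nom -45.300 → Σnom=-20.560; wc +0.420/-0.150 → slack +3.033/-2.821; half-tol=0.285, Σhalf²=1.092511
  +I: nom +1.100 → Σnom=-19.460; wc +0.500/-0.420 → slack +3.533/-3.241; half-tol=0.460, Σhalf²=1.304111
  -J: nom -1.600 → Σnom=-21.060; wc +0.140/-0.050 → slack +3.673/-3.291; half-tol=0.095, Σhalf²=1.313136
Nominal = -21.060. Worst-case = [-21.060 - 3.291, -21.060 + 3.673] = [-24.351, -17.387]. RSS = √1.313136 = 1.146.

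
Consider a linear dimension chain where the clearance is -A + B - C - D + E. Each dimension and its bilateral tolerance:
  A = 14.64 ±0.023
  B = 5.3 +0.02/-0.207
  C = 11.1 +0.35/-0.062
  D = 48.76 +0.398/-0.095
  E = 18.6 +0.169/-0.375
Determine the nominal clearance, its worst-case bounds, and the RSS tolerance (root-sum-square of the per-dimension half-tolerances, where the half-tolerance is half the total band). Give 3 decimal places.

nominal=-50.600 wc=[-51.953,-50.231] rss=0.437

Stack each dimension's contribution:
  -A: nom -14.640 → Σnom=-14.640; wc +0.023/-0.023 → slack +0.023/-0.023; half-tol=0.023, Σhalf²=0.000529
  +B: nom +5.300 → Σnom=-9.340; wc +0.020/-0.207 → slack +0.043/-0.230; half-tol=0.113, Σhalf²=0.013411
  -C: nom -11.100 → Σnom=-20.440; wc +0.062/-0.350 → slack +0.105/-0.580; half-tol=0.206, Σhalf²=0.055847
  -D: nom -48.760 → Σnom=-69.200; wc +0.095/-0.398 → slack +0.200/-0.978; half-tol=0.246, Σhalf²=0.116609
  +E: nom +18.600 → Σnom=-50.600; wc +0.169/-0.375 → slack +0.369/-1.353; half-tol=0.272, Σhalf²=0.190593
Nominal = -50.600. Worst-case = [-50.600 - 1.353, -50.600 + 0.369] = [-51.953, -50.231]. RSS = √0.190593 = 0.437.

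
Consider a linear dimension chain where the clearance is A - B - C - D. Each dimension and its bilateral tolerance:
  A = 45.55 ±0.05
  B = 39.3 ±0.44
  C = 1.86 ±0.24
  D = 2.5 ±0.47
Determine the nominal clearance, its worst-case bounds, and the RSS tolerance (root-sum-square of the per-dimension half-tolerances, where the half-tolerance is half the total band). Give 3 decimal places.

nominal=1.890 wc=[0.690,3.090] rss=0.689

Stack each dimension's contribution:
  +A: nom +45.550 → Σnom=45.550; wc +0.050/-0.050 → slack +0.050/-0.050; half-tol=0.050, Σhalf²=0.002500
  -B: nom -39.300 → Σnom=6.250; wc +0.440/-0.440 → slack +0.490/-0.490; half-tol=0.440, Σhalf²=0.196100
  -C: nom -1.860 → Σnom=4.390; wc +0.240/-0.240 → slack +0.730/-0.730; half-tol=0.240, Σhalf²=0.253700
  -D: nom -2.500 → Σnom=1.890; wc +0.470/-0.470 → slack +1.200/-1.200; half-tol=0.470, Σhalf²=0.474600
Nominal = 1.890. Worst-case = [1.890 - 1.200, 1.890 + 1.200] = [0.690, 3.090]. RSS = √0.474600 = 0.689.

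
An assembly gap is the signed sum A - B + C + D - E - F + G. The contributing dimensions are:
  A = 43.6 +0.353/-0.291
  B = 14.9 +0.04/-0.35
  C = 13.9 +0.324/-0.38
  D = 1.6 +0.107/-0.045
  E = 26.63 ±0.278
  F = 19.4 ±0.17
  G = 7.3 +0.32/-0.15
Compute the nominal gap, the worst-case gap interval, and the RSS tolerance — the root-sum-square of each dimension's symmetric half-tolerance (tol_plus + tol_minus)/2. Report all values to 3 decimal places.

Stack each dimension's contribution:
  +A: nom +43.600 → Σnom=43.600; wc +0.353/-0.291 → slack +0.353/-0.291; half-tol=0.322, Σhalf²=0.103684
  -B: nom -14.900 → Σnom=28.700; wc +0.350/-0.040 → slack +0.703/-0.331; half-tol=0.195, Σhalf²=0.141709
  +C: nom +13.900 → Σnom=42.600; wc +0.324/-0.380 → slack +1.027/-0.711; half-tol=0.352, Σhalf²=0.265613
  +D: nom +1.600 → Σnom=44.200; wc +0.107/-0.045 → slack +1.134/-0.756; half-tol=0.076, Σhalf²=0.271389
  -E: nom -26.630 → Σnom=17.570; wc +0.278/-0.278 → slack +1.412/-1.034; half-tol=0.278, Σhalf²=0.348673
  -F: nom -19.400 → Σnom=-1.830; wc +0.170/-0.170 → slack +1.582/-1.204; half-tol=0.170, Σhalf²=0.377573
  +G: nom +7.300 → Σnom=5.470; wc +0.320/-0.150 → slack +1.902/-1.354; half-tol=0.235, Σhalf²=0.432798
Nominal = 5.470. Worst-case = [5.470 - 1.354, 5.470 + 1.902] = [4.116, 7.372]. RSS = √0.432798 = 0.658.

nominal=5.470 wc=[4.116,7.372] rss=0.658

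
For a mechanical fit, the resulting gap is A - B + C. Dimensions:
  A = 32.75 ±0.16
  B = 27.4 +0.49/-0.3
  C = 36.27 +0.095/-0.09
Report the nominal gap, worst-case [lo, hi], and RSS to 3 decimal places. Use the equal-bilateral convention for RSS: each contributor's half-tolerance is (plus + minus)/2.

nominal=41.620 wc=[40.880,42.175] rss=0.436

Stack each dimension's contribution:
  +A: nom +32.750 → Σnom=32.750; wc +0.160/-0.160 → slack +0.160/-0.160; half-tol=0.160, Σhalf²=0.025600
  -B: nom -27.400 → Σnom=5.350; wc +0.300/-0.490 → slack +0.460/-0.650; half-tol=0.395, Σhalf²=0.181625
  +C: nom +36.270 → Σnom=41.620; wc +0.095/-0.090 → slack +0.555/-0.740; half-tol=0.092, Σhalf²=0.190181
Nominal = 41.620. Worst-case = [41.620 - 0.740, 41.620 + 0.555] = [40.880, 42.175]. RSS = √0.190181 = 0.436.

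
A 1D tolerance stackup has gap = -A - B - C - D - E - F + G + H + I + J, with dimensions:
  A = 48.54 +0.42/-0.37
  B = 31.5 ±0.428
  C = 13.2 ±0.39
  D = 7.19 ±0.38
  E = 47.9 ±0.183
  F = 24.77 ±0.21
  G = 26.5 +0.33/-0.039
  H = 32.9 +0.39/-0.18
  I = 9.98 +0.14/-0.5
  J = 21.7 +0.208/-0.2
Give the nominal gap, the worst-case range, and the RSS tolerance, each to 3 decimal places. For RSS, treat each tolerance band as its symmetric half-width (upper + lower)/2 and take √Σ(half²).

nominal=-82.020 wc=[-84.950,-78.991] rss=0.986

Stack each dimension's contribution:
  -A: nom -48.540 → Σnom=-48.540; wc +0.370/-0.420 → slack +0.370/-0.420; half-tol=0.395, Σhalf²=0.156025
  -B: nom -31.500 → Σnom=-80.040; wc +0.428/-0.428 → slack +0.798/-0.848; half-tol=0.428, Σhalf²=0.339209
  -C: nom -13.200 → Σnom=-93.240; wc +0.390/-0.390 → slack +1.188/-1.238; half-tol=0.390, Σhalf²=0.491309
  -D: nom -7.190 → Σnom=-100.430; wc +0.380/-0.380 → slack +1.568/-1.618; half-tol=0.380, Σhalf²=0.635709
  -E: nom -47.900 → Σnom=-148.330; wc +0.183/-0.183 → slack +1.751/-1.801; half-tol=0.183, Σhalf²=0.669198
  -F: nom -24.770 → Σnom=-173.100; wc +0.210/-0.210 → slack +1.961/-2.011; half-tol=0.210, Σhalf²=0.713298
  +G: nom +26.500 → Σnom=-146.600; wc +0.330/-0.039 → slack +2.291/-2.050; half-tol=0.184, Σhalf²=0.747338
  +H: nom +32.900 → Σnom=-113.700; wc +0.390/-0.180 → slack +2.681/-2.230; half-tol=0.285, Σhalf²=0.828563
  +I: nom +9.980 → Σnom=-103.720; wc +0.140/-0.500 → slack +2.821/-2.730; half-tol=0.320, Σhalf²=0.930963
  +J: nom +21.700 → Σnom=-82.020; wc +0.208/-0.200 → slack +3.029/-2.930; half-tol=0.204, Σhalf²=0.972579
Nominal = -82.020. Worst-case = [-82.020 - 2.930, -82.020 + 3.029] = [-84.950, -78.991]. RSS = √0.972579 = 0.986.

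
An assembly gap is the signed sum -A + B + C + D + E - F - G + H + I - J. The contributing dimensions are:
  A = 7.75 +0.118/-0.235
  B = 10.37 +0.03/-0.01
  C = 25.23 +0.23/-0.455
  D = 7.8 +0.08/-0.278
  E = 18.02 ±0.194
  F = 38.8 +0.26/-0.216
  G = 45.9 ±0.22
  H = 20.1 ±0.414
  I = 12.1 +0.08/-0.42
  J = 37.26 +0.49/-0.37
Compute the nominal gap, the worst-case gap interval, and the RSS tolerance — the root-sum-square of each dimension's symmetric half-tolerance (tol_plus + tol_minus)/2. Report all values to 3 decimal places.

Stack each dimension's contribution:
  -A: nom -7.750 → Σnom=-7.750; wc +0.235/-0.118 → slack +0.235/-0.118; half-tol=0.176, Σhalf²=0.031152
  +B: nom +10.370 → Σnom=2.620; wc +0.030/-0.010 → slack +0.265/-0.128; half-tol=0.020, Σhalf²=0.031552
  +C: nom +25.230 → Σnom=27.850; wc +0.230/-0.455 → slack +0.495/-0.583; half-tol=0.343, Σhalf²=0.148859
  +D: nom +7.800 → Σnom=35.650; wc +0.080/-0.278 → slack +0.575/-0.861; half-tol=0.179, Σhalf²=0.180900
  +E: nom +18.020 → Σnom=53.670; wc +0.194/-0.194 → slack +0.769/-1.055; half-tol=0.194, Σhalf²=0.218536
  -F: nom -38.800 → Σnom=14.870; wc +0.216/-0.260 → slack +0.985/-1.315; half-tol=0.238, Σhalf²=0.275180
  -G: nom -45.900 → Σnom=-31.030; wc +0.220/-0.220 → slack +1.205/-1.535; half-tol=0.220, Σhalf²=0.323580
  +H: nom +20.100 → Σnom=-10.930; wc +0.414/-0.414 → slack +1.619/-1.949; half-tol=0.414, Σhalf²=0.494976
  +I: nom +12.100 → Σnom=1.170; wc +0.080/-0.420 → slack +1.699/-2.369; half-tol=0.250, Σhalf²=0.557476
  -J: nom -37.260 → Σnom=-36.090; wc +0.370/-0.490 → slack +2.069/-2.859; half-tol=0.430, Σhalf²=0.742375
Nominal = -36.090. Worst-case = [-36.090 - 2.859, -36.090 + 2.069] = [-38.949, -34.021]. RSS = √0.742375 = 0.862.

nominal=-36.090 wc=[-38.949,-34.021] rss=0.862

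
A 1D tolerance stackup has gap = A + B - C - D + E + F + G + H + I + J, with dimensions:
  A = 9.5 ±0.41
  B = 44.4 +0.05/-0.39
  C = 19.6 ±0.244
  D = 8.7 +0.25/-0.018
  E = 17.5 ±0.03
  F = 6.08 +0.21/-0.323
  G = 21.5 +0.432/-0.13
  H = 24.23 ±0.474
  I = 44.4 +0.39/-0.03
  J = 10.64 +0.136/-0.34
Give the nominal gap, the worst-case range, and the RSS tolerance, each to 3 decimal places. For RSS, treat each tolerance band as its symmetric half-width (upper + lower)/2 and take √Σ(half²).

nominal=149.950 wc=[147.329,152.344] rss=0.878

Stack each dimension's contribution:
  +A: nom +9.500 → Σnom=9.500; wc +0.410/-0.410 → slack +0.410/-0.410; half-tol=0.410, Σhalf²=0.168100
  +B: nom +44.400 → Σnom=53.900; wc +0.050/-0.390 → slack +0.460/-0.800; half-tol=0.220, Σhalf²=0.216500
  -C: nom -19.600 → Σnom=34.300; wc +0.244/-0.244 → slack +0.704/-1.044; half-tol=0.244, Σhalf²=0.276036
  -D: nom -8.700 → Σnom=25.600; wc +0.018/-0.250 → slack +0.722/-1.294; half-tol=0.134, Σhalf²=0.293992
  +E: nom +17.500 → Σnom=43.100; wc +0.030/-0.030 → slack +0.752/-1.324; half-tol=0.030, Σhalf²=0.294892
  +F: nom +6.080 → Σnom=49.180; wc +0.210/-0.323 → slack +0.962/-1.647; half-tol=0.267, Σhalf²=0.365914
  +G: nom +21.500 → Σnom=70.680; wc +0.432/-0.130 → slack +1.394/-1.777; half-tol=0.281, Σhalf²=0.444875
  +H: nom +24.230 → Σnom=94.910; wc +0.474/-0.474 → slack +1.868/-2.251; half-tol=0.474, Σhalf²=0.669551
  +I: nom +44.400 → Σnom=139.310; wc +0.390/-0.030 → slack +2.258/-2.281; half-tol=0.210, Σhalf²=0.713651
  +J: nom +10.640 → Σnom=149.950; wc +0.136/-0.340 → slack +2.394/-2.621; half-tol=0.238, Σhalf²=0.770295
Nominal = 149.950. Worst-case = [149.950 - 2.621, 149.950 + 2.394] = [147.329, 152.344]. RSS = √0.770295 = 0.878.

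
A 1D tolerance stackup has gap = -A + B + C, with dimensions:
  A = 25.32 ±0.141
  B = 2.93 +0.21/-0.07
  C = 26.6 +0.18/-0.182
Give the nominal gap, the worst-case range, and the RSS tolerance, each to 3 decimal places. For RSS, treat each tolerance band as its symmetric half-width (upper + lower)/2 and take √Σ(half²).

nominal=4.210 wc=[3.817,4.741] rss=0.269

Stack each dimension's contribution:
  -A: nom -25.320 → Σnom=-25.320; wc +0.141/-0.141 → slack +0.141/-0.141; half-tol=0.141, Σhalf²=0.019881
  +B: nom +2.930 → Σnom=-22.390; wc +0.210/-0.070 → slack +0.351/-0.211; half-tol=0.140, Σhalf²=0.039481
  +C: nom +26.600 → Σnom=4.210; wc +0.180/-0.182 → slack +0.531/-0.393; half-tol=0.181, Σhalf²=0.072242
Nominal = 4.210. Worst-case = [4.210 - 0.393, 4.210 + 0.531] = [3.817, 4.741]. RSS = √0.072242 = 0.269.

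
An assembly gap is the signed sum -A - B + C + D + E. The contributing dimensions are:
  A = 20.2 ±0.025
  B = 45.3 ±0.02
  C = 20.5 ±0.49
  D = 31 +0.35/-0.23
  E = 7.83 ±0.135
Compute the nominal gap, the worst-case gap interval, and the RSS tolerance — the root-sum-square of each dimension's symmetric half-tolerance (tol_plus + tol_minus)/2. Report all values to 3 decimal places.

Stack each dimension's contribution:
  -A: nom -20.200 → Σnom=-20.200; wc +0.025/-0.025 → slack +0.025/-0.025; half-tol=0.025, Σhalf²=0.000625
  -B: nom -45.300 → Σnom=-65.500; wc +0.020/-0.020 → slack +0.045/-0.045; half-tol=0.020, Σhalf²=0.001025
  +C: nom +20.500 → Σnom=-45.000; wc +0.490/-0.490 → slack +0.535/-0.535; half-tol=0.490, Σhalf²=0.241125
  +D: nom +31.000 → Σnom=-14.000; wc +0.350/-0.230 → slack +0.885/-0.765; half-tol=0.290, Σhalf²=0.325225
  +E: nom +7.830 → Σnom=-6.170; wc +0.135/-0.135 → slack +1.020/-0.900; half-tol=0.135, Σhalf²=0.343450
Nominal = -6.170. Worst-case = [-6.170 - 0.900, -6.170 + 1.020] = [-7.070, -5.150]. RSS = √0.343450 = 0.586.

nominal=-6.170 wc=[-7.070,-5.150] rss=0.586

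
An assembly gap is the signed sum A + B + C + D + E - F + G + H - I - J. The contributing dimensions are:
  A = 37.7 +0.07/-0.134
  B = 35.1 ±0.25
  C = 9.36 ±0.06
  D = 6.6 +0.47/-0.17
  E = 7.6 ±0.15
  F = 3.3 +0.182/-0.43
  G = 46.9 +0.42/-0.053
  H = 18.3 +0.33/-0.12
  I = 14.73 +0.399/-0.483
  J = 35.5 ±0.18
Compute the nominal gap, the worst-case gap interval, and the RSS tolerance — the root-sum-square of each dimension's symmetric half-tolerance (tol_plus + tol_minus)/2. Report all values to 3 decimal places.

nominal=108.030 wc=[106.332,110.873] rss=0.793

Stack each dimension's contribution:
  +A: nom +37.700 → Σnom=37.700; wc +0.070/-0.134 → slack +0.070/-0.134; half-tol=0.102, Σhalf²=0.010404
  +B: nom +35.100 → Σnom=72.800; wc +0.250/-0.250 → slack +0.320/-0.384; half-tol=0.250, Σhalf²=0.072904
  +C: nom +9.360 → Σnom=82.160; wc +0.060/-0.060 → slack +0.380/-0.444; half-tol=0.060, Σhalf²=0.076504
  +D: nom +6.600 → Σnom=88.760; wc +0.470/-0.170 → slack +0.850/-0.614; half-tol=0.320, Σhalf²=0.178904
  +E: nom +7.600 → Σnom=96.360; wc +0.150/-0.150 → slack +1.000/-0.764; half-tol=0.150, Σhalf²=0.201404
  -F: nom -3.300 → Σnom=93.060; wc +0.430/-0.182 → slack +1.430/-0.946; half-tol=0.306, Σhalf²=0.295040
  +G: nom +46.900 → Σnom=139.960; wc +0.420/-0.053 → slack +1.850/-0.999; half-tol=0.236, Σhalf²=0.350972
  +H: nom +18.300 → Σnom=158.260; wc +0.330/-0.120 → slack +2.180/-1.119; half-tol=0.225, Σhalf²=0.401597
  -I: nom -14.730 → Σnom=143.530; wc +0.483/-0.399 → slack +2.663/-1.518; half-tol=0.441, Σhalf²=0.596078
  -J: nom -35.500 → Σnom=108.030; wc +0.180/-0.180 → slack +2.843/-1.698; half-tol=0.180, Σhalf²=0.628478
Nominal = 108.030. Worst-case = [108.030 - 1.698, 108.030 + 2.843] = [106.332, 110.873]. RSS = √0.628478 = 0.793.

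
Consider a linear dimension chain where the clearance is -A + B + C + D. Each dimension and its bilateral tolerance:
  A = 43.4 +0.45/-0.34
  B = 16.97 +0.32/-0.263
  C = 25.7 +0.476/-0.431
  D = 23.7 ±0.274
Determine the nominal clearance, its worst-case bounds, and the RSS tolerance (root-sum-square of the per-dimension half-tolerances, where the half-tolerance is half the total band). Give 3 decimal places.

Stack each dimension's contribution:
  -A: nom -43.400 → Σnom=-43.400; wc +0.340/-0.450 → slack +0.340/-0.450; half-tol=0.395, Σhalf²=0.156025
  +B: nom +16.970 → Σnom=-26.430; wc +0.320/-0.263 → slack +0.660/-0.713; half-tol=0.291, Σhalf²=0.240997
  +C: nom +25.700 → Σnom=-0.730; wc +0.476/-0.431 → slack +1.136/-1.144; half-tol=0.454, Σhalf²=0.446659
  +D: nom +23.700 → Σnom=22.970; wc +0.274/-0.274 → slack +1.410/-1.418; half-tol=0.274, Σhalf²=0.521736
Nominal = 22.970. Worst-case = [22.970 - 1.418, 22.970 + 1.410] = [21.552, 24.380]. RSS = √0.521736 = 0.722.

nominal=22.970 wc=[21.552,24.380] rss=0.722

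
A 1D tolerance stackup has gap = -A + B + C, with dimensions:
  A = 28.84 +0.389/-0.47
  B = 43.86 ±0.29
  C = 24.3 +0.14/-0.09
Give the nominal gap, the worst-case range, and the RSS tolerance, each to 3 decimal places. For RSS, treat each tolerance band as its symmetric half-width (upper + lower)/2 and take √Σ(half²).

Stack each dimension's contribution:
  -A: nom -28.840 → Σnom=-28.840; wc +0.470/-0.389 → slack +0.470/-0.389; half-tol=0.429, Σhalf²=0.184470
  +B: nom +43.860 → Σnom=15.020; wc +0.290/-0.290 → slack +0.760/-0.679; half-tol=0.290, Σhalf²=0.268570
  +C: nom +24.300 → Σnom=39.320; wc +0.140/-0.090 → slack +0.900/-0.769; half-tol=0.115, Σhalf²=0.281795
Nominal = 39.320. Worst-case = [39.320 - 0.769, 39.320 + 0.900] = [38.551, 40.220]. RSS = √0.281795 = 0.531.

nominal=39.320 wc=[38.551,40.220] rss=0.531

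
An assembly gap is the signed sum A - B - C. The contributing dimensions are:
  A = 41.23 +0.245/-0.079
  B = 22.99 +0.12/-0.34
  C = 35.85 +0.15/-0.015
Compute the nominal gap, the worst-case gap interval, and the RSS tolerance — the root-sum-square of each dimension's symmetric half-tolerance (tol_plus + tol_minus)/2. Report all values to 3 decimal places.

nominal=-17.610 wc=[-17.959,-17.010] rss=0.293

Stack each dimension's contribution:
  +A: nom +41.230 → Σnom=41.230; wc +0.245/-0.079 → slack +0.245/-0.079; half-tol=0.162, Σhalf²=0.026244
  -B: nom -22.990 → Σnom=18.240; wc +0.340/-0.120 → slack +0.585/-0.199; half-tol=0.230, Σhalf²=0.079144
  -C: nom -35.850 → Σnom=-17.610; wc +0.015/-0.150 → slack +0.600/-0.349; half-tol=0.082, Σhalf²=0.085950
Nominal = -17.610. Worst-case = [-17.610 - 0.349, -17.610 + 0.600] = [-17.959, -17.010]. RSS = √0.085950 = 0.293.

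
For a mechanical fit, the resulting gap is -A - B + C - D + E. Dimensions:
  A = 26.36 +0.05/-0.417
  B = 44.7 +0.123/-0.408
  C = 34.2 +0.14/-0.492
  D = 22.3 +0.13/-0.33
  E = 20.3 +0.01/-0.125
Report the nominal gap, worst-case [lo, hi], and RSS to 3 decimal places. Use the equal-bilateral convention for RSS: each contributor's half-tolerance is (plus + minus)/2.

Stack each dimension's contribution:
  -A: nom -26.360 → Σnom=-26.360; wc +0.417/-0.050 → slack +0.417/-0.050; half-tol=0.233, Σhalf²=0.054522
  -B: nom -44.700 → Σnom=-71.060; wc +0.408/-0.123 → slack +0.825/-0.173; half-tol=0.265, Σhalf²=0.125012
  +C: nom +34.200 → Σnom=-36.860; wc +0.140/-0.492 → slack +0.965/-0.665; half-tol=0.316, Σhalf²=0.224868
  -D: nom -22.300 → Σnom=-59.160; wc +0.330/-0.130 → slack +1.295/-0.795; half-tol=0.230, Σhalf²=0.277768
  +E: nom +20.300 → Σnom=-38.860; wc +0.010/-0.125 → slack +1.305/-0.920; half-tol=0.068, Σhalf²=0.282325
Nominal = -38.860. Worst-case = [-38.860 - 0.920, -38.860 + 1.305] = [-39.780, -37.555]. RSS = √0.282325 = 0.531.

nominal=-38.860 wc=[-39.780,-37.555] rss=0.531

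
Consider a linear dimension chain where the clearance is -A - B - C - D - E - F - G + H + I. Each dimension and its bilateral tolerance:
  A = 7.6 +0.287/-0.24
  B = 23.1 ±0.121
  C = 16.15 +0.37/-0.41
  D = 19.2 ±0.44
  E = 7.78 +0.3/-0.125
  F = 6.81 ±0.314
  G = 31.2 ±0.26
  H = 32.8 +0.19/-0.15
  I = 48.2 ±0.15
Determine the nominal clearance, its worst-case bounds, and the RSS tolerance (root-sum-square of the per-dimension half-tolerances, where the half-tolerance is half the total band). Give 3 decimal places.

nominal=-30.840 wc=[-33.232,-28.590] rss=0.832

Stack each dimension's contribution:
  -A: nom -7.600 → Σnom=-7.600; wc +0.240/-0.287 → slack +0.240/-0.287; half-tol=0.263, Σhalf²=0.069432
  -B: nom -23.100 → Σnom=-30.700; wc +0.121/-0.121 → slack +0.361/-0.408; half-tol=0.121, Σhalf²=0.084073
  -C: nom -16.150 → Σnom=-46.850; wc +0.410/-0.370 → slack +0.771/-0.778; half-tol=0.390, Σhalf²=0.236173
  -D: nom -19.200 → Σnom=-66.050; wc +0.440/-0.440 → slack +1.211/-1.218; half-tol=0.440, Σhalf²=0.429773
  -E: nom -7.780 → Σnom=-73.830; wc +0.125/-0.300 → slack +1.336/-1.518; half-tol=0.212, Σhalf²=0.474930
  -F: nom -6.810 → Σnom=-80.640; wc +0.314/-0.314 → slack +1.650/-1.832; half-tol=0.314, Σhalf²=0.573526
  -G: nom -31.200 → Σnom=-111.840; wc +0.260/-0.260 → slack +1.910/-2.092; half-tol=0.260, Σhalf²=0.641126
  +H: nom +32.800 → Σnom=-79.040; wc +0.190/-0.150 → slack +2.100/-2.242; half-tol=0.170, Σhalf²=0.670026
  +I: nom +48.200 → Σnom=-30.840; wc +0.150/-0.150 → slack +2.250/-2.392; half-tol=0.150, Σhalf²=0.692526
Nominal = -30.840. Worst-case = [-30.840 - 2.392, -30.840 + 2.250] = [-33.232, -28.590]. RSS = √0.692526 = 0.832.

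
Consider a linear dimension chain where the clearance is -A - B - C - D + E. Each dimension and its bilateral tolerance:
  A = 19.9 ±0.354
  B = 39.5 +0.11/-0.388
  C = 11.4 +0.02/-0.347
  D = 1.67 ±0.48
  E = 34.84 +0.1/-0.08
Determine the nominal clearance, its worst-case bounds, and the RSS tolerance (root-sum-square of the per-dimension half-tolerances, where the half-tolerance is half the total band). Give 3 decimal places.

Stack each dimension's contribution:
  -A: nom -19.900 → Σnom=-19.900; wc +0.354/-0.354 → slack +0.354/-0.354; half-tol=0.354, Σhalf²=0.125316
  -B: nom -39.500 → Σnom=-59.400; wc +0.388/-0.110 → slack +0.742/-0.464; half-tol=0.249, Σhalf²=0.187317
  -C: nom -11.400 → Σnom=-70.800; wc +0.347/-0.020 → slack +1.089/-0.484; half-tol=0.183, Σhalf²=0.220989
  -D: nom -1.670 → Σnom=-72.470; wc +0.480/-0.480 → slack +1.569/-0.964; half-tol=0.480, Σhalf²=0.451389
  +E: nom +34.840 → Σnom=-37.630; wc +0.100/-0.080 → slack +1.669/-1.044; half-tol=0.090, Σhalf²=0.459489
Nominal = -37.630. Worst-case = [-37.630 - 1.044, -37.630 + 1.669] = [-38.674, -35.961]. RSS = √0.459489 = 0.678.

nominal=-37.630 wc=[-38.674,-35.961] rss=0.678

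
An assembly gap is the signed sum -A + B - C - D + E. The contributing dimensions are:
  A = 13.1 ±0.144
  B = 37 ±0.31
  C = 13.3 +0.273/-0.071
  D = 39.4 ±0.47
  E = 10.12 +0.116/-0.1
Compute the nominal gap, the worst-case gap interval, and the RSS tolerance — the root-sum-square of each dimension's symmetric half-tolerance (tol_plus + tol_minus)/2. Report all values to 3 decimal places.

Stack each dimension's contribution:
  -A: nom -13.100 → Σnom=-13.100; wc +0.144/-0.144 → slack +0.144/-0.144; half-tol=0.144, Σhalf²=0.020736
  +B: nom +37.000 → Σnom=23.900; wc +0.310/-0.310 → slack +0.454/-0.454; half-tol=0.310, Σhalf²=0.116836
  -C: nom -13.300 → Σnom=10.600; wc +0.071/-0.273 → slack +0.525/-0.727; half-tol=0.172, Σhalf²=0.146420
  -D: nom -39.400 → Σnom=-28.800; wc +0.470/-0.470 → slack +0.995/-1.197; half-tol=0.470, Σhalf²=0.367320
  +E: nom +10.120 → Σnom=-18.680; wc +0.116/-0.100 → slack +1.111/-1.297; half-tol=0.108, Σhalf²=0.378984
Nominal = -18.680. Worst-case = [-18.680 - 1.297, -18.680 + 1.111] = [-19.977, -17.569]. RSS = √0.378984 = 0.616.

nominal=-18.680 wc=[-19.977,-17.569] rss=0.616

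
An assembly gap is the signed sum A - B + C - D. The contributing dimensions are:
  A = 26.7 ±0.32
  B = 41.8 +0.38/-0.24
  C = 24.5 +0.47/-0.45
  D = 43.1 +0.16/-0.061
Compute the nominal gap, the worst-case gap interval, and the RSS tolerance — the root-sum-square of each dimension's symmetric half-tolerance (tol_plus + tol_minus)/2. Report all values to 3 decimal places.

nominal=-33.700 wc=[-35.010,-32.609] rss=0.650

Stack each dimension's contribution:
  +A: nom +26.700 → Σnom=26.700; wc +0.320/-0.320 → slack +0.320/-0.320; half-tol=0.320, Σhalf²=0.102400
  -B: nom -41.800 → Σnom=-15.100; wc +0.240/-0.380 → slack +0.560/-0.700; half-tol=0.310, Σhalf²=0.198500
  +C: nom +24.500 → Σnom=9.400; wc +0.470/-0.450 → slack +1.030/-1.150; half-tol=0.460, Σhalf²=0.410100
  -D: nom -43.100 → Σnom=-33.700; wc +0.061/-0.160 → slack +1.091/-1.310; half-tol=0.111, Σhalf²=0.422310
Nominal = -33.700. Worst-case = [-33.700 - 1.310, -33.700 + 1.091] = [-35.010, -32.609]. RSS = √0.422310 = 0.650.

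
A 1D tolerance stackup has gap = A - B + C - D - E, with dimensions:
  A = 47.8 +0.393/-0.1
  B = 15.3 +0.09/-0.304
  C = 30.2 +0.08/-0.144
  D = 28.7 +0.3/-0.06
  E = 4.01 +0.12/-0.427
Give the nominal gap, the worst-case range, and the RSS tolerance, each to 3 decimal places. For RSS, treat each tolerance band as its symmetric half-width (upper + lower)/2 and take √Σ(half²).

nominal=29.990 wc=[29.236,31.254] rss=0.468

Stack each dimension's contribution:
  +A: nom +47.800 → Σnom=47.800; wc +0.393/-0.100 → slack +0.393/-0.100; half-tol=0.246, Σhalf²=0.060762
  -B: nom -15.300 → Σnom=32.500; wc +0.304/-0.090 → slack +0.697/-0.190; half-tol=0.197, Σhalf²=0.099571
  +C: nom +30.200 → Σnom=62.700; wc +0.080/-0.144 → slack +0.777/-0.334; half-tol=0.112, Σhalf²=0.112115
  -D: nom -28.700 → Σnom=34.000; wc +0.060/-0.300 → slack +0.837/-0.634; half-tol=0.180, Σhalf²=0.144515
  -E: nom -4.010 → Σnom=29.990; wc +0.427/-0.120 → slack +1.264/-0.754; half-tol=0.273, Σhalf²=0.219317
Nominal = 29.990. Worst-case = [29.990 - 0.754, 29.990 + 1.264] = [29.236, 31.254]. RSS = √0.219317 = 0.468.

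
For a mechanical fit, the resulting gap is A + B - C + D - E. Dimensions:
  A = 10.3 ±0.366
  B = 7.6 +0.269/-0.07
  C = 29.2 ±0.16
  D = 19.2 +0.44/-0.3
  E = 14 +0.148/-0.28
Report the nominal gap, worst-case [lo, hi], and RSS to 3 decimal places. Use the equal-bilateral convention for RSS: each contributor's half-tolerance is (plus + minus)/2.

nominal=-6.100 wc=[-7.144,-4.585] rss=0.609

Stack each dimension's contribution:
  +A: nom +10.300 → Σnom=10.300; wc +0.366/-0.366 → slack +0.366/-0.366; half-tol=0.366, Σhalf²=0.133956
  +B: nom +7.600 → Σnom=17.900; wc +0.269/-0.070 → slack +0.635/-0.436; half-tol=0.170, Σhalf²=0.162686
  -C: nom -29.200 → Σnom=-11.300; wc +0.160/-0.160 → slack +0.795/-0.596; half-tol=0.160, Σhalf²=0.188286
  +D: nom +19.200 → Σnom=7.900; wc +0.440/-0.300 → slack +1.235/-0.896; half-tol=0.370, Σhalf²=0.325186
  -E: nom -14.000 → Σnom=-6.100; wc +0.280/-0.148 → slack +1.515/-1.044; half-tol=0.214, Σhalf²=0.370982
Nominal = -6.100. Worst-case = [-6.100 - 1.044, -6.100 + 1.515] = [-7.144, -4.585]. RSS = √0.370982 = 0.609.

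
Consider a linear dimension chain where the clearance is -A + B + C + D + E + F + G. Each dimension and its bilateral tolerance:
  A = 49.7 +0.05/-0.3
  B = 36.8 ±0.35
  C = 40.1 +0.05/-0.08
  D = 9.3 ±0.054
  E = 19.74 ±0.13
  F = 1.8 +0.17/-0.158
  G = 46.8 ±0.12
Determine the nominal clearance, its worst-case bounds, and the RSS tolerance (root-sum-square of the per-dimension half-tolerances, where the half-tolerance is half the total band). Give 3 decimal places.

Stack each dimension's contribution:
  -A: nom -49.700 → Σnom=-49.700; wc +0.300/-0.050 → slack +0.300/-0.050; half-tol=0.175, Σhalf²=0.030625
  +B: nom +36.800 → Σnom=-12.900; wc +0.350/-0.350 → slack +0.650/-0.400; half-tol=0.350, Σhalf²=0.153125
  +C: nom +40.100 → Σnom=27.200; wc +0.050/-0.080 → slack +0.700/-0.480; half-tol=0.065, Σhalf²=0.157350
  +D: nom +9.300 → Σnom=36.500; wc +0.054/-0.054 → slack +0.754/-0.534; half-tol=0.054, Σhalf²=0.160266
  +E: nom +19.740 → Σnom=56.240; wc +0.130/-0.130 → slack +0.884/-0.664; half-tol=0.130, Σhalf²=0.177166
  +F: nom +1.800 → Σnom=58.040; wc +0.170/-0.158 → slack +1.054/-0.822; half-tol=0.164, Σhalf²=0.204062
  +G: nom +46.800 → Σnom=104.840; wc +0.120/-0.120 → slack +1.174/-0.942; half-tol=0.120, Σhalf²=0.218462
Nominal = 104.840. Worst-case = [104.840 - 0.942, 104.840 + 1.174] = [103.898, 106.014]. RSS = √0.218462 = 0.467.

nominal=104.840 wc=[103.898,106.014] rss=0.467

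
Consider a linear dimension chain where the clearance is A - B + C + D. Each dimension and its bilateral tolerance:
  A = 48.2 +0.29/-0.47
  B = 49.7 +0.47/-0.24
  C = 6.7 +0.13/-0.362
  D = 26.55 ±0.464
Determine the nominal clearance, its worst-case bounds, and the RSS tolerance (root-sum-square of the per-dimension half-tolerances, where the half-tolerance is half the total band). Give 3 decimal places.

Stack each dimension's contribution:
  +A: nom +48.200 → Σnom=48.200; wc +0.290/-0.470 → slack +0.290/-0.470; half-tol=0.380, Σhalf²=0.144400
  -B: nom -49.700 → Σnom=-1.500; wc +0.240/-0.470 → slack +0.530/-0.940; half-tol=0.355, Σhalf²=0.270425
  +C: nom +6.700 → Σnom=5.200; wc +0.130/-0.362 → slack +0.660/-1.302; half-tol=0.246, Σhalf²=0.330941
  +D: nom +26.550 → Σnom=31.750; wc +0.464/-0.464 → slack +1.124/-1.766; half-tol=0.464, Σhalf²=0.546237
Nominal = 31.750. Worst-case = [31.750 - 1.766, 31.750 + 1.124] = [29.984, 32.874]. RSS = √0.546237 = 0.739.

nominal=31.750 wc=[29.984,32.874] rss=0.739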